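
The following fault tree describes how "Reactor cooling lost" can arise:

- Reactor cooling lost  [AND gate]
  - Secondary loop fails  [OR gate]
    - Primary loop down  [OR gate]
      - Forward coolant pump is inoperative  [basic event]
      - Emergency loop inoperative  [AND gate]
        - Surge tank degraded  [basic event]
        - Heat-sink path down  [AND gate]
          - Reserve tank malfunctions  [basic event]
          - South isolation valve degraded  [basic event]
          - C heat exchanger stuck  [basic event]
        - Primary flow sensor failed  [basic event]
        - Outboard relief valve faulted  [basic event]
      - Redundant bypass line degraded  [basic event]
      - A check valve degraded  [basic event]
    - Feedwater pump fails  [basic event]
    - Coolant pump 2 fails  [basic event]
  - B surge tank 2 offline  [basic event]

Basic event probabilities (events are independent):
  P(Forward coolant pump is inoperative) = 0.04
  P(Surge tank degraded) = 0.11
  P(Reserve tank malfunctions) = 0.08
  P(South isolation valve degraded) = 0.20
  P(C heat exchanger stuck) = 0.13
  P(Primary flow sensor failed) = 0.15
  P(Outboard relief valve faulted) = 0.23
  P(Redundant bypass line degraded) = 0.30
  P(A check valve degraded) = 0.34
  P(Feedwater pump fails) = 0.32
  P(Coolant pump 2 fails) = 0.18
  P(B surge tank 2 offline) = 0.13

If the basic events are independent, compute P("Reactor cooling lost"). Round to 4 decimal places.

0.0979

P(Heat-sink path down) [AND] = 0.08 × 0.20 × 0.13 = 0.002080
P(Emergency loop inoperative) [AND] = 0.11 × 0.002080 × 0.15 × 0.23 = 0.000008
P(Primary loop down) [OR] = 1 − (1−0.04) × (1−0.000008) × (1−0.30) × (1−0.34) = 0.556484
P(Secondary loop fails) [OR] = 1 − (1−0.556484) × (1−0.32) × (1−0.18) = 0.752695
P(Reactor cooling lost) [AND] = 0.752695 × 0.13 = 0.097850
Rounded to 4 decimal places: P(Reactor cooling lost) ≈ 0.0979.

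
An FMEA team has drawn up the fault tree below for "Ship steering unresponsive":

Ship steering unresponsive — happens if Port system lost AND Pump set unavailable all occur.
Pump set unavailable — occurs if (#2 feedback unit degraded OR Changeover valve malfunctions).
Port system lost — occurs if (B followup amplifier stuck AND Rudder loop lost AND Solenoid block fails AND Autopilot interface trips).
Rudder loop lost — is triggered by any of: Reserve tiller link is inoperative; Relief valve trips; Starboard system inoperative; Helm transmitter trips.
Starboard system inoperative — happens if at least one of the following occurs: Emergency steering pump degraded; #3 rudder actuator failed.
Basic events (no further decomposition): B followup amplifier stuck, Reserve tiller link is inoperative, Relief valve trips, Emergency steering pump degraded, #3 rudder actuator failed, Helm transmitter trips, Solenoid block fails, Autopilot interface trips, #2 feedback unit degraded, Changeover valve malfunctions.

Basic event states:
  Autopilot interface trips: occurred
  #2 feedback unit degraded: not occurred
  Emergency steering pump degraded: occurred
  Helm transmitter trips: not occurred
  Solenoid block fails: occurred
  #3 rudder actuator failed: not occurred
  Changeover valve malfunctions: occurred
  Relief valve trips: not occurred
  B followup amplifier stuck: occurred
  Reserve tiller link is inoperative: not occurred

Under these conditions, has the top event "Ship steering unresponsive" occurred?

Yes

Starboard system inoperative [OR]: Emergency steering pump degraded=occurs, #3 rudder actuator failed=not → at least one input occurs → occurs.
Rudder loop lost [OR]: Reserve tiller link is inoperative=not, Relief valve trips=not, Starboard system inoperative=occurs, Helm transmitter trips=not → at least one input occurs → occurs.
Port system lost [AND]: B followup amplifier stuck=occurs, Rudder loop lost=occurs, Solenoid block fails=occurs, Autopilot interface trips=occurs → all inputs occur → occurs.
Pump set unavailable [OR]: #2 feedback unit degraded=not, Changeover valve malfunctions=occurs → at least one input occurs → occurs.
Ship steering unresponsive [AND]: Port system lost=occurs, Pump set unavailable=occurs → all inputs occur → occurs.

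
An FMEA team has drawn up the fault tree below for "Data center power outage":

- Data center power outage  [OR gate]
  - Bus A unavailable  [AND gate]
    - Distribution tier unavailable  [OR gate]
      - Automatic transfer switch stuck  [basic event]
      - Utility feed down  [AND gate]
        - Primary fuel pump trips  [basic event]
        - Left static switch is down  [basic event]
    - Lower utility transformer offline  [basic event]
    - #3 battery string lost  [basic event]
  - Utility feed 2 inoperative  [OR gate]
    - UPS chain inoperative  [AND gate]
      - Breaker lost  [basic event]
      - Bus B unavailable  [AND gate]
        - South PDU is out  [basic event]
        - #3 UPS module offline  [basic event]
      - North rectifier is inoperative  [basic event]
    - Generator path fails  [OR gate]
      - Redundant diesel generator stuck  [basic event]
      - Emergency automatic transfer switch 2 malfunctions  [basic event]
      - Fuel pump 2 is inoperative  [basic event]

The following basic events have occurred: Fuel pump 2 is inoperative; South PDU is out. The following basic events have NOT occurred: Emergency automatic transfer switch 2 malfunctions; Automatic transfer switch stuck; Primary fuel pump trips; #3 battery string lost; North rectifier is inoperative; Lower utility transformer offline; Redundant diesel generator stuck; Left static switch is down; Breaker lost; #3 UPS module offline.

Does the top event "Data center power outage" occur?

Utility feed down [AND]: Primary fuel pump trips=not, Left static switch is down=not → not all inputs occur → does not occur.
Distribution tier unavailable [OR]: Automatic transfer switch stuck=not, Utility feed down=not → no input occurs → does not occur.
Bus A unavailable [AND]: Distribution tier unavailable=not, Lower utility transformer offline=not, #3 battery string lost=not → not all inputs occur → does not occur.
Bus B unavailable [AND]: South PDU is out=occurs, #3 UPS module offline=not → not all inputs occur → does not occur.
UPS chain inoperative [AND]: Breaker lost=not, Bus B unavailable=not, North rectifier is inoperative=not → not all inputs occur → does not occur.
Generator path fails [OR]: Redundant diesel generator stuck=not, Emergency automatic transfer switch 2 malfunctions=not, Fuel pump 2 is inoperative=occurs → at least one input occurs → occurs.
Utility feed 2 inoperative [OR]: UPS chain inoperative=not, Generator path fails=occurs → at least one input occurs → occurs.
Data center power outage [OR]: Bus A unavailable=not, Utility feed 2 inoperative=occurs → at least one input occurs → occurs.

Yes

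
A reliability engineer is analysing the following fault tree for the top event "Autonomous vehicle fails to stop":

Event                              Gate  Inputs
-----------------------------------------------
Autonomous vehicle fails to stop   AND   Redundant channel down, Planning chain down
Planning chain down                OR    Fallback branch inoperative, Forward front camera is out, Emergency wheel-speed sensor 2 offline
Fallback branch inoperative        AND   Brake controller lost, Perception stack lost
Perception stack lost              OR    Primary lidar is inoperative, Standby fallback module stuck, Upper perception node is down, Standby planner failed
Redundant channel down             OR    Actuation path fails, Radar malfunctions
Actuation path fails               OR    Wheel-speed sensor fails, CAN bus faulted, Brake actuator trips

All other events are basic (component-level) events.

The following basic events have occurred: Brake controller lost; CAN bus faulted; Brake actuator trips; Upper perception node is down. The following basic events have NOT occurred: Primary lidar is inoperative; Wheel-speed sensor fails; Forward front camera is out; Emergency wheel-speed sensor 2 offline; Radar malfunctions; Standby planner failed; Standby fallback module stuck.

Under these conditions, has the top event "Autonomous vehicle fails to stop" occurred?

Actuation path fails [OR]: Wheel-speed sensor fails=not, CAN bus faulted=occurs, Brake actuator trips=occurs → at least one input occurs → occurs.
Redundant channel down [OR]: Actuation path fails=occurs, Radar malfunctions=not → at least one input occurs → occurs.
Perception stack lost [OR]: Primary lidar is inoperative=not, Standby fallback module stuck=not, Upper perception node is down=occurs, Standby planner failed=not → at least one input occurs → occurs.
Fallback branch inoperative [AND]: Brake controller lost=occurs, Perception stack lost=occurs → all inputs occur → occurs.
Planning chain down [OR]: Fallback branch inoperative=occurs, Forward front camera is out=not, Emergency wheel-speed sensor 2 offline=not → at least one input occurs → occurs.
Autonomous vehicle fails to stop [AND]: Redundant channel down=occurs, Planning chain down=occurs → all inputs occur → occurs.

Yes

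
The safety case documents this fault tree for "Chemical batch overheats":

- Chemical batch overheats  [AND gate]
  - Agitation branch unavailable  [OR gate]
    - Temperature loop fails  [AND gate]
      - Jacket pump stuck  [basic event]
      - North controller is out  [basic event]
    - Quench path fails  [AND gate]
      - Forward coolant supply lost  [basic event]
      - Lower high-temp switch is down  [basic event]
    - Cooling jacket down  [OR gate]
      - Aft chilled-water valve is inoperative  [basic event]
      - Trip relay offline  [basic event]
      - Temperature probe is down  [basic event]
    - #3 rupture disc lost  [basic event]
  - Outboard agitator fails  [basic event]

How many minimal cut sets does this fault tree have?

6

Temperature loop fails [AND]: one cut set from each child combined → 1 × 1 = 1 cut set(s).
Quench path fails [AND]: one cut set from each child combined → 1 × 1 = 1 cut set(s).
Cooling jacket down [OR]: union of children's cut sets → 3 cut set(s).
Agitation branch unavailable [OR]: union of children's cut sets → 6 cut set(s).
Chemical batch overheats [AND]: one cut set from each child combined → 6 × 1 = 6 cut set(s).
Minimal cut sets: {Jacket pump stuck, North controller is out, Outboard agitator fails}; {Forward coolant supply lost, Lower high-temp switch is down, Outboard agitator fails}; {Aft chilled-water valve is inoperative, Outboard agitator fails}; {Outboard agitator fails, Trip relay offline}; {Outboard agitator fails, Temperature probe is down}; {#3 rupture disc lost, Outboard agitator fails}.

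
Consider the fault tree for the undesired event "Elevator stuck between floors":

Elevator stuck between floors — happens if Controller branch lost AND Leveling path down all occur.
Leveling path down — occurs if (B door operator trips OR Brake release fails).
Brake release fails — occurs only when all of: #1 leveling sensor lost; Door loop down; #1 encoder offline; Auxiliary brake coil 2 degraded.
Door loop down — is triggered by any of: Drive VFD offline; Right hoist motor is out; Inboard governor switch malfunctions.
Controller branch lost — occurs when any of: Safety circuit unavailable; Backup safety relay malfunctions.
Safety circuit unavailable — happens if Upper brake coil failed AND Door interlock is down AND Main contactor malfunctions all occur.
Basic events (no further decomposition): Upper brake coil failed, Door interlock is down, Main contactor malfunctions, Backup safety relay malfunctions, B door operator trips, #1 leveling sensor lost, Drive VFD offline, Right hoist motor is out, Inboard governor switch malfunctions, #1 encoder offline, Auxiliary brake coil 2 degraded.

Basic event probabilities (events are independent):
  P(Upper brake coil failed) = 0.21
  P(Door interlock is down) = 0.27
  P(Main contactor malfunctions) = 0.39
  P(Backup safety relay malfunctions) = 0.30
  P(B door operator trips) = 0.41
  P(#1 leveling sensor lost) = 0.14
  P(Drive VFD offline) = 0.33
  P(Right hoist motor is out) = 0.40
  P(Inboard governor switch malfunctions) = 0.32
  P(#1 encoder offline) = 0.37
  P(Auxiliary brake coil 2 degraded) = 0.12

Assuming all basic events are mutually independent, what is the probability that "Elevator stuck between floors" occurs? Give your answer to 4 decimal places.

P(Safety circuit unavailable) [AND] = 0.21 × 0.27 × 0.39 = 0.022113
P(Controller branch lost) [OR] = 1 − (1−0.022113) × (1−0.30) = 0.315479
P(Door loop down) [OR] = 1 − (1−0.33) × (1−0.40) × (1−0.32) = 0.726640
P(Brake release fails) [AND] = 0.14 × 0.726640 × 0.37 × 0.12 = 0.004517
P(Leveling path down) [OR] = 1 − (1−0.41) × (1−0.004517) = 0.412665
P(Elevator stuck between floors) [AND] = 0.315479 × 0.412665 = 0.130187
Rounded to 4 decimal places: P(Elevator stuck between floors) ≈ 0.1302.

0.1302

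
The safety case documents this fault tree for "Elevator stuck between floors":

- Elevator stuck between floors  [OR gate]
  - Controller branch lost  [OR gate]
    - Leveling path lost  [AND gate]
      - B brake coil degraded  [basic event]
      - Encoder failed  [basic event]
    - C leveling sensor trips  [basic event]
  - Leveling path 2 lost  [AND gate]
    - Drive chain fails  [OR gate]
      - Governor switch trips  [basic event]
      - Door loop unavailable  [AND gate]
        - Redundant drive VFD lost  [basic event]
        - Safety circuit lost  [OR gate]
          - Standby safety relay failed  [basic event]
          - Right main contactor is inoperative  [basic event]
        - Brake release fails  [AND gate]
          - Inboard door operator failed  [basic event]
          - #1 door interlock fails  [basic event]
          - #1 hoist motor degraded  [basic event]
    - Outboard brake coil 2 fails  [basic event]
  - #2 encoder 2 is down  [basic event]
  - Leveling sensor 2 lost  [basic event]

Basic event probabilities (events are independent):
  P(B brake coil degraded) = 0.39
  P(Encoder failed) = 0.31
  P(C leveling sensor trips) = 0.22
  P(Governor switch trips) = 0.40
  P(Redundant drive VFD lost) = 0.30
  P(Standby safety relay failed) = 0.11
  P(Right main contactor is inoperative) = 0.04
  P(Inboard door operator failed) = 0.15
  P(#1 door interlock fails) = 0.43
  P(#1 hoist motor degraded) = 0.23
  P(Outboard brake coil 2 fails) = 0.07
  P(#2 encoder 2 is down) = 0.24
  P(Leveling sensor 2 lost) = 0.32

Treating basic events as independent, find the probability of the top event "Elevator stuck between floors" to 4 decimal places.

0.6556

P(Leveling path lost) [AND] = 0.39 × 0.31 = 0.120900
P(Controller branch lost) [OR] = 1 − (1−0.120900) × (1−0.22) = 0.314302
P(Safety circuit lost) [OR] = 1 − (1−0.11) × (1−0.04) = 0.145600
P(Brake release fails) [AND] = 0.15 × 0.43 × 0.23 = 0.014835
P(Door loop unavailable) [AND] = 0.30 × 0.145600 × 0.014835 = 0.000648
P(Drive chain fails) [OR] = 1 − (1−0.40) × (1−0.000648) = 0.400389
P(Leveling path 2 lost) [AND] = 0.400389 × 0.07 = 0.028027
P(Elevator stuck between floors) [OR] = 1 − (1−0.314302) × (1−0.028027) × (1−0.24) × (1−0.32) = 0.655563
Rounded to 4 decimal places: P(Elevator stuck between floors) ≈ 0.6556.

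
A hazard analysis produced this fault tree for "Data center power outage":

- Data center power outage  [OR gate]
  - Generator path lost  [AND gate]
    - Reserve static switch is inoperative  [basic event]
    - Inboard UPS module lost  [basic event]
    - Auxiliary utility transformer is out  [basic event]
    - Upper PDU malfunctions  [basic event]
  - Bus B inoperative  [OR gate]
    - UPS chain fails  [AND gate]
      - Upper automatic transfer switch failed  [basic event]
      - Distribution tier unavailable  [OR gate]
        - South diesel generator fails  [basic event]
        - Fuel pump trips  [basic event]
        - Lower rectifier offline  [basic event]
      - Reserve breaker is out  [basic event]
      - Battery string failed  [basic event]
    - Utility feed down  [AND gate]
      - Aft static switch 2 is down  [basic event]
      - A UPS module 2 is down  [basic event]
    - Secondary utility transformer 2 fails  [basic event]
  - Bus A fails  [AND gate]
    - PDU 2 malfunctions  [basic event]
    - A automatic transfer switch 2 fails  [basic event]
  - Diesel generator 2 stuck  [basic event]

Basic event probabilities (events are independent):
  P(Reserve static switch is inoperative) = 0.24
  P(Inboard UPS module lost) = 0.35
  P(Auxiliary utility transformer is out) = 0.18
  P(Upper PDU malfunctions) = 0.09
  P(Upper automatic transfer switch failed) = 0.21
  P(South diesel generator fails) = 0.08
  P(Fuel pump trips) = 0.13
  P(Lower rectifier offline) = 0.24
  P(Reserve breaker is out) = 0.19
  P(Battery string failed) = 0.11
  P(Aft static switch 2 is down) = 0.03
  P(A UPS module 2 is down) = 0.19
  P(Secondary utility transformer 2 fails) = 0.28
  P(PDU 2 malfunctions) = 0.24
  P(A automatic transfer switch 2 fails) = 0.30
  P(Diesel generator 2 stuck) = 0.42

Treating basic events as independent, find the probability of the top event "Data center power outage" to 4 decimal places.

P(Generator path lost) [AND] = 0.24 × 0.35 × 0.18 × 0.09 = 0.001361
P(Distribution tier unavailable) [OR] = 1 − (1−0.08) × (1−0.13) × (1−0.24) = 0.391696
P(UPS chain fails) [AND] = 0.21 × 0.391696 × 0.19 × 0.11 = 0.001719
P(Utility feed down) [AND] = 0.03 × 0.19 = 0.005700
P(Bus B inoperative) [OR] = 1 − (1−0.001719) × (1−0.005700) × (1−0.28) = 0.285335
P(Bus A fails) [AND] = 0.24 × 0.30 = 0.072000
P(Data center power outage) [OR] = 1 − (1−0.001361) × (1−0.285335) × (1−0.072000) × (1−0.42) = 0.615862
Rounded to 4 decimal places: P(Data center power outage) ≈ 0.6159.

0.6159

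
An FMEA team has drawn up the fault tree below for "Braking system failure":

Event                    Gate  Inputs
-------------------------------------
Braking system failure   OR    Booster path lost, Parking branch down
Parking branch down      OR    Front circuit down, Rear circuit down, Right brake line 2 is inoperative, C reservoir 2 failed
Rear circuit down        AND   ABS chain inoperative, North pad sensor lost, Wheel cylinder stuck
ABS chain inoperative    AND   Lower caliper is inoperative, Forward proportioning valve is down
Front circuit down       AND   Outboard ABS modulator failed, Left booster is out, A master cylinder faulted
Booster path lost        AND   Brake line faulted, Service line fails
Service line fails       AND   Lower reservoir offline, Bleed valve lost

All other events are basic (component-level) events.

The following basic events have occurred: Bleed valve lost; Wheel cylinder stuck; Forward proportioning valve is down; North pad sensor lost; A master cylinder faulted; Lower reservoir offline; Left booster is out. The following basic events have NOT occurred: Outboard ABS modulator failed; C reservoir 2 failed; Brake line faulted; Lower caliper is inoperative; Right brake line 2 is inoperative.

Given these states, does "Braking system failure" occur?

Service line fails [AND]: Lower reservoir offline=occurs, Bleed valve lost=occurs → all inputs occur → occurs.
Booster path lost [AND]: Brake line faulted=not, Service line fails=occurs → not all inputs occur → does not occur.
Front circuit down [AND]: Outboard ABS modulator failed=not, Left booster is out=occurs, A master cylinder faulted=occurs → not all inputs occur → does not occur.
ABS chain inoperative [AND]: Lower caliper is inoperative=not, Forward proportioning valve is down=occurs → not all inputs occur → does not occur.
Rear circuit down [AND]: ABS chain inoperative=not, North pad sensor lost=occurs, Wheel cylinder stuck=occurs → not all inputs occur → does not occur.
Parking branch down [OR]: Front circuit down=not, Rear circuit down=not, Right brake line 2 is inoperative=not, C reservoir 2 failed=not → no input occurs → does not occur.
Braking system failure [OR]: Booster path lost=not, Parking branch down=not → no input occurs → does not occur.

No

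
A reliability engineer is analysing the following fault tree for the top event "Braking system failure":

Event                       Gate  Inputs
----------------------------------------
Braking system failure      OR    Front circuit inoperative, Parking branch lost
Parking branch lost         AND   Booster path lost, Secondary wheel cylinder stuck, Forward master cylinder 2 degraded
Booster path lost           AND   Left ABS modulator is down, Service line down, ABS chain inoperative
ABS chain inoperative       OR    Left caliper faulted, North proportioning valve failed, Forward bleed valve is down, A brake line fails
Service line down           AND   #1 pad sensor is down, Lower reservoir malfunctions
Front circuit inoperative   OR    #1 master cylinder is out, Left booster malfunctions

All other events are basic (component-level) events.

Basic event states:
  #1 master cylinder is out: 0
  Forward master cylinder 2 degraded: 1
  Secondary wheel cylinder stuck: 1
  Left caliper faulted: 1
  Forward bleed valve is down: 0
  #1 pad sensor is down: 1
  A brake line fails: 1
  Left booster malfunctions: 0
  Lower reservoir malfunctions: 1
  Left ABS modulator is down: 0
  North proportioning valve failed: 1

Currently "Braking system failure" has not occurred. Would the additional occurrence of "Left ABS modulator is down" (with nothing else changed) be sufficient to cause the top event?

Yes

Counterfactual: set "Left ABS modulator is down" to occurred.
Front circuit inoperative [OR]: #1 master cylinder is out=not, Left booster malfunctions=not → no input occurs → does not occur.
Service line down [AND]: #1 pad sensor is down=occurs, Lower reservoir malfunctions=occurs → all inputs occur → occurs.
ABS chain inoperative [OR]: Left caliper faulted=occurs, North proportioning valve failed=occurs, Forward bleed valve is down=not, A brake line fails=occurs → at least one input occurs → occurs.
Booster path lost [AND]: Left ABS modulator is down=occurs, Service line down=occurs, ABS chain inoperative=occurs → all inputs occur → occurs.
Parking branch lost [AND]: Booster path lost=occurs, Secondary wheel cylinder stuck=occurs, Forward master cylinder 2 degraded=occurs → all inputs occur → occurs.
Braking system failure [OR]: Front circuit inoperative=not, Parking branch lost=occurs → at least one input occurs → occurs.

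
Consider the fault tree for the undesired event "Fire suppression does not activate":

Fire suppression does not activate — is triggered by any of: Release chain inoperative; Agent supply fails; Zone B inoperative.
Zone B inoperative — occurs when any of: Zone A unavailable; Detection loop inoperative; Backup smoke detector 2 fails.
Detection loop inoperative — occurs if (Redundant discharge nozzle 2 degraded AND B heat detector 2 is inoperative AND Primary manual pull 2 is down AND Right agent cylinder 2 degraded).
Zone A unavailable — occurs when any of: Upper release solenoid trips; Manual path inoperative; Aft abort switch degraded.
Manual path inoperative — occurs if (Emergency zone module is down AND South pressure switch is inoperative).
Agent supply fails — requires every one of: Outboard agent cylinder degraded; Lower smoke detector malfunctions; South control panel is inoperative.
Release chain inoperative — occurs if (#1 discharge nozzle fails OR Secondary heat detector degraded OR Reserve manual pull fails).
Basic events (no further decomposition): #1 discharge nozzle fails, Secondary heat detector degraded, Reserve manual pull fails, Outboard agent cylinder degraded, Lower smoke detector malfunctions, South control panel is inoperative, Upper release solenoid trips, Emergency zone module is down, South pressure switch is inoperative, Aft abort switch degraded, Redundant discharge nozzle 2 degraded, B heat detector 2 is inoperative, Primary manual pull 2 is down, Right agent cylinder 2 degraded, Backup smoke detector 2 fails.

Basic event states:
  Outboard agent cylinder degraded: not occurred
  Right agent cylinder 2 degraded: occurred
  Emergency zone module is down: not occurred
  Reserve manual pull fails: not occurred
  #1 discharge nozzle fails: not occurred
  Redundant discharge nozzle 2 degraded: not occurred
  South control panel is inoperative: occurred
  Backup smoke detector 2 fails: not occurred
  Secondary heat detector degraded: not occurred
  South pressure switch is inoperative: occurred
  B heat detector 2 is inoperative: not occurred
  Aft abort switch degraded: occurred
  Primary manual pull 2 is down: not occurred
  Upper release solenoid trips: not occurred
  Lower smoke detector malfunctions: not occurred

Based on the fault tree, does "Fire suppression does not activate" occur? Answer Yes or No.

Release chain inoperative [OR]: #1 discharge nozzle fails=not, Secondary heat detector degraded=not, Reserve manual pull fails=not → no input occurs → does not occur.
Agent supply fails [AND]: Outboard agent cylinder degraded=not, Lower smoke detector malfunctions=not, South control panel is inoperative=occurs → not all inputs occur → does not occur.
Manual path inoperative [AND]: Emergency zone module is down=not, South pressure switch is inoperative=occurs → not all inputs occur → does not occur.
Zone A unavailable [OR]: Upper release solenoid trips=not, Manual path inoperative=not, Aft abort switch degraded=occurs → at least one input occurs → occurs.
Detection loop inoperative [AND]: Redundant discharge nozzle 2 degraded=not, B heat detector 2 is inoperative=not, Primary manual pull 2 is down=not, Right agent cylinder 2 degraded=occurs → not all inputs occur → does not occur.
Zone B inoperative [OR]: Zone A unavailable=occurs, Detection loop inoperative=not, Backup smoke detector 2 fails=not → at least one input occurs → occurs.
Fire suppression does not activate [OR]: Release chain inoperative=not, Agent supply fails=not, Zone B inoperative=occurs → at least one input occurs → occurs.

Yes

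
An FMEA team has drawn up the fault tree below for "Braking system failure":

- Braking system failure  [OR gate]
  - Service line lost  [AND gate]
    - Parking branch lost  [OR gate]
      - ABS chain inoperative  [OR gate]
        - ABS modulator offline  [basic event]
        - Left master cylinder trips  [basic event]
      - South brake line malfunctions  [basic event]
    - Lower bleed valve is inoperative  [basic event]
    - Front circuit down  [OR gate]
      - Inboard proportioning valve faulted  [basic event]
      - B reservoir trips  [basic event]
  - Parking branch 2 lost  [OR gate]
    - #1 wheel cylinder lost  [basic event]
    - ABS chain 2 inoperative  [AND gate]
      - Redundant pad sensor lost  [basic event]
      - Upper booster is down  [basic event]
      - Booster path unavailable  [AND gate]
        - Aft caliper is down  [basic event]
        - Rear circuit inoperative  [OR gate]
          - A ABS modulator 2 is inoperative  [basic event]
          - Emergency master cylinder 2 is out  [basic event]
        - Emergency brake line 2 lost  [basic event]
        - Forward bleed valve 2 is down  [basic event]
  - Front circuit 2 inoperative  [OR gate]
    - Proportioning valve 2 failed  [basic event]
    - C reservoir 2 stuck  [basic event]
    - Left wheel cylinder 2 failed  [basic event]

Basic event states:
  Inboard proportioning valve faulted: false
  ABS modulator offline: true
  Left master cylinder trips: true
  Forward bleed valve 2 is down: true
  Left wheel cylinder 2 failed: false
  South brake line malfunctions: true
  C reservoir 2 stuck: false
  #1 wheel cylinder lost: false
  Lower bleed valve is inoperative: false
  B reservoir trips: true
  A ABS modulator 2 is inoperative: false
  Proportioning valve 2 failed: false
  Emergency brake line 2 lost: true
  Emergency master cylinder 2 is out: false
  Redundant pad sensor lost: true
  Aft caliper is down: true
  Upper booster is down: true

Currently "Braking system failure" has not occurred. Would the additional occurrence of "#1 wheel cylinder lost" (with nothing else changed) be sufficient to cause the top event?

Yes

Counterfactual: set "#1 wheel cylinder lost" to occurred.
ABS chain inoperative [OR]: ABS modulator offline=occurs, Left master cylinder trips=occurs → at least one input occurs → occurs.
Parking branch lost [OR]: ABS chain inoperative=occurs, South brake line malfunctions=occurs → at least one input occurs → occurs.
Front circuit down [OR]: Inboard proportioning valve faulted=not, B reservoir trips=occurs → at least one input occurs → occurs.
Service line lost [AND]: Parking branch lost=occurs, Lower bleed valve is inoperative=not, Front circuit down=occurs → not all inputs occur → does not occur.
Rear circuit inoperative [OR]: A ABS modulator 2 is inoperative=not, Emergency master cylinder 2 is out=not → no input occurs → does not occur.
Booster path unavailable [AND]: Aft caliper is down=occurs, Rear circuit inoperative=not, Emergency brake line 2 lost=occurs, Forward bleed valve 2 is down=occurs → not all inputs occur → does not occur.
ABS chain 2 inoperative [AND]: Redundant pad sensor lost=occurs, Upper booster is down=occurs, Booster path unavailable=not → not all inputs occur → does not occur.
Parking branch 2 lost [OR]: #1 wheel cylinder lost=occurs, ABS chain 2 inoperative=not → at least one input occurs → occurs.
Front circuit 2 inoperative [OR]: Proportioning valve 2 failed=not, C reservoir 2 stuck=not, Left wheel cylinder 2 failed=not → no input occurs → does not occur.
Braking system failure [OR]: Service line lost=not, Parking branch 2 lost=occurs, Front circuit 2 inoperative=not → at least one input occurs → occurs.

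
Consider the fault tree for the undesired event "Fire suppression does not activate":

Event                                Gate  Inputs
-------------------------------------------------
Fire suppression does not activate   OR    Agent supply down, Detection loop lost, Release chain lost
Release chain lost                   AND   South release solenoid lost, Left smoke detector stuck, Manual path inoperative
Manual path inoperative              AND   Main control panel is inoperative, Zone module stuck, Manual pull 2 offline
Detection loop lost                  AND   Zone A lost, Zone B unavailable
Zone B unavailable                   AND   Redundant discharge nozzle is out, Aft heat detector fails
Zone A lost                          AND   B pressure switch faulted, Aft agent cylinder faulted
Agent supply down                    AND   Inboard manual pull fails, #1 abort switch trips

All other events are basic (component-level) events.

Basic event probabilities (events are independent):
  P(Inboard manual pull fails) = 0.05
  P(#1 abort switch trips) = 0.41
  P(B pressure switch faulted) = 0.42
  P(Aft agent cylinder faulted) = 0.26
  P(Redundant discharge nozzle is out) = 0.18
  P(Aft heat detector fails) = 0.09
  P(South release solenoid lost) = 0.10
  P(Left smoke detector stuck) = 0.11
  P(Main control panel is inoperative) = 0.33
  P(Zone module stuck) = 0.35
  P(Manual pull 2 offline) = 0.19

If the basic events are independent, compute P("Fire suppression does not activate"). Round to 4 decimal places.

0.0225

P(Agent supply down) [AND] = 0.05 × 0.41 = 0.020500
P(Zone A lost) [AND] = 0.42 × 0.26 = 0.109200
P(Zone B unavailable) [AND] = 0.18 × 0.09 = 0.016200
P(Detection loop lost) [AND] = 0.109200 × 0.016200 = 0.001769
P(Manual path inoperative) [AND] = 0.33 × 0.35 × 0.19 = 0.021945
P(Release chain lost) [AND] = 0.10 × 0.11 × 0.021945 = 0.000241
P(Fire suppression does not activate) [OR] = 1 − (1−0.020500) × (1−0.001769) × (1−0.000241) = 0.022468
Rounded to 4 decimal places: P(Fire suppression does not activate) ≈ 0.0225.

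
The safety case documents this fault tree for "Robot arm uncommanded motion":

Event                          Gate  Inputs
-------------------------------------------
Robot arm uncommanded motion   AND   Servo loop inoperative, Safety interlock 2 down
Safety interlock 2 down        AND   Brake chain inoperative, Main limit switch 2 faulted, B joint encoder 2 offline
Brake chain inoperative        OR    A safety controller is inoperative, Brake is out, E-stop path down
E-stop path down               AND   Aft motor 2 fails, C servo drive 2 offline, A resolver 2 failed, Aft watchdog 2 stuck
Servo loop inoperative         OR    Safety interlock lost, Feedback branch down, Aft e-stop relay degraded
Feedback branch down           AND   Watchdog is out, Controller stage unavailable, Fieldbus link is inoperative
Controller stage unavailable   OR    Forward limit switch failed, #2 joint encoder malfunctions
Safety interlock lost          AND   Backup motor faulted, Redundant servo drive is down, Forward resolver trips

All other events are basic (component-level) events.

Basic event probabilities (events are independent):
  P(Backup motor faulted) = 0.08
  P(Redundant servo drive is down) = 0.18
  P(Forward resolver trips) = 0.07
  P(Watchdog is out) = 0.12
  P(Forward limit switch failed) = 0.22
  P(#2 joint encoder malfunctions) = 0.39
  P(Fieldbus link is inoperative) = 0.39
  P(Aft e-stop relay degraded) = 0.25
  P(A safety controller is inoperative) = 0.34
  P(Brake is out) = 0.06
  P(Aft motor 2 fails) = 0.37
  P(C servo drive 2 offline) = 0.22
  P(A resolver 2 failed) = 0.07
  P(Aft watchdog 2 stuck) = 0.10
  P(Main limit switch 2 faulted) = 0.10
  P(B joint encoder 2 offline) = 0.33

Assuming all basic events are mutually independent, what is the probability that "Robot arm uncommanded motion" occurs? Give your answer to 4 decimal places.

0.0034

P(Safety interlock lost) [AND] = 0.08 × 0.18 × 0.07 = 0.001008
P(Controller stage unavailable) [OR] = 1 − (1−0.22) × (1−0.39) = 0.524200
P(Feedback branch down) [AND] = 0.12 × 0.524200 × 0.39 = 0.024533
P(Servo loop inoperative) [OR] = 1 − (1−0.001008) × (1−0.024533) × (1−0.25) = 0.269137
P(E-stop path down) [AND] = 0.37 × 0.22 × 0.07 × 0.10 = 0.000570
P(Brake chain inoperative) [OR] = 1 − (1−0.34) × (1−0.06) × (1−0.000570) = 0.379954
P(Safety interlock 2 down) [AND] = 0.379954 × 0.10 × 0.33 = 0.012538
P(Robot arm uncommanded motion) [AND] = 0.269137 × 0.012538 = 0.003374
Rounded to 4 decimal places: P(Robot arm uncommanded motion) ≈ 0.0034.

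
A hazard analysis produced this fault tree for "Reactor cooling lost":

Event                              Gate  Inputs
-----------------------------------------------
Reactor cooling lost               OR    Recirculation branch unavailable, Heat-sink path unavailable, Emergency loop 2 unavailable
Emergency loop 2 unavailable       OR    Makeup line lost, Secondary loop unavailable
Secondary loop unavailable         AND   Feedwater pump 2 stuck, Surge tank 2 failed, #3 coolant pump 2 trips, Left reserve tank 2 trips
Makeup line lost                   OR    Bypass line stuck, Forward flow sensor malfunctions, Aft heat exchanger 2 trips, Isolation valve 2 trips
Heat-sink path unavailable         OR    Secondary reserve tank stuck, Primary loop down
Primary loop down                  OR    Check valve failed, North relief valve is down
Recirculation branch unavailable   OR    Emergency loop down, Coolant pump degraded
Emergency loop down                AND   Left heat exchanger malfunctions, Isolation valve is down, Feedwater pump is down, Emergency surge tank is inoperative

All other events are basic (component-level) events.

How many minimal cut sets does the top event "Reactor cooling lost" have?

10

Emergency loop down [AND]: one cut set from each child combined → 1 × 1 × 1 × 1 = 1 cut set(s).
Recirculation branch unavailable [OR]: union of children's cut sets → 2 cut set(s).
Primary loop down [OR]: union of children's cut sets → 2 cut set(s).
Heat-sink path unavailable [OR]: union of children's cut sets → 3 cut set(s).
Makeup line lost [OR]: union of children's cut sets → 4 cut set(s).
Secondary loop unavailable [AND]: one cut set from each child combined → 1 × 1 × 1 × 1 = 1 cut set(s).
Emergency loop 2 unavailable [OR]: union of children's cut sets → 5 cut set(s).
Reactor cooling lost [OR]: union of children's cut sets → 10 cut set(s).
Minimal cut sets: {Emergency surge tank is inoperative, Feedwater pump is down, Isolation valve is down, Left heat exchanger malfunctions}; {Coolant pump degraded}; {Secondary reserve tank stuck}; {Check valve failed}; {North relief valve is down}; {Bypass line stuck}; {Forward flow sensor malfunctions}; {Aft heat exchanger 2 trips}; {Isolation valve 2 trips}; {#3 coolant pump 2 trips, Feedwater pump 2 stuck, Left reserve tank 2 trips, Surge tank 2 failed}.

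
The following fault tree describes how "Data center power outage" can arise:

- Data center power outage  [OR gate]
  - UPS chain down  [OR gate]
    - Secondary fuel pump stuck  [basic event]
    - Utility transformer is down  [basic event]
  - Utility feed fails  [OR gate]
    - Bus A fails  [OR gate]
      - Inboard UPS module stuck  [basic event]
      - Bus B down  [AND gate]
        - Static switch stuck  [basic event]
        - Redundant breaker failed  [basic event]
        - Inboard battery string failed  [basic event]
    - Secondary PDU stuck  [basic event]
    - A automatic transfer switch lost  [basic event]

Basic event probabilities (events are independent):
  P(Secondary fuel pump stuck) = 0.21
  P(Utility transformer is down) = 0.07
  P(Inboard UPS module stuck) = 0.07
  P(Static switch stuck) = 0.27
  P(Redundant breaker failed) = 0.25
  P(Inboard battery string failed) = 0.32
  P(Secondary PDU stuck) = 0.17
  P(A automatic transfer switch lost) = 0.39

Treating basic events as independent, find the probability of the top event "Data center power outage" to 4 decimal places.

0.6615

P(UPS chain down) [OR] = 1 − (1−0.21) × (1−0.07) = 0.265300
P(Bus B down) [AND] = 0.27 × 0.25 × 0.32 = 0.021600
P(Bus A fails) [OR] = 1 − (1−0.07) × (1−0.021600) = 0.090088
P(Utility feed fails) [OR] = 1 − (1−0.090088) × (1−0.17) × (1−0.39) = 0.539312
P(Data center power outage) [OR] = 1 − (1−0.265300) × (1−0.539312) = 0.661533
Rounded to 4 decimal places: P(Data center power outage) ≈ 0.6615.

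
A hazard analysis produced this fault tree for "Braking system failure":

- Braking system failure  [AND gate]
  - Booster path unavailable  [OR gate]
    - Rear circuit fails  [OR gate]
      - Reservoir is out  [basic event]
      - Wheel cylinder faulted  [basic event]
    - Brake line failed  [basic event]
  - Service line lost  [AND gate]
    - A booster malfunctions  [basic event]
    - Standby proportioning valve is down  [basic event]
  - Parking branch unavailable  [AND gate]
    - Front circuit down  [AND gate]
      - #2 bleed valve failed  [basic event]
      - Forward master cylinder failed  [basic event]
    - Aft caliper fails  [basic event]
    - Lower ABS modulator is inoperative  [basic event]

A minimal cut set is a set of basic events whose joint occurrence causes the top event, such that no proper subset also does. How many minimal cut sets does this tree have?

Rear circuit fails [OR]: union of children's cut sets → 2 cut set(s).
Booster path unavailable [OR]: union of children's cut sets → 3 cut set(s).
Service line lost [AND]: one cut set from each child combined → 1 × 1 = 1 cut set(s).
Front circuit down [AND]: one cut set from each child combined → 1 × 1 = 1 cut set(s).
Parking branch unavailable [AND]: one cut set from each child combined → 1 × 1 × 1 = 1 cut set(s).
Braking system failure [AND]: one cut set from each child combined → 3 × 1 × 1 = 3 cut set(s).
Minimal cut sets: {#2 bleed valve failed, A booster malfunctions, Aft caliper fails, Forward master cylinder failed, Lower ABS modulator is inoperative, Reservoir is out, Standby proportioning valve is down}; {#2 bleed valve failed, A booster malfunctions, Aft caliper fails, Forward master cylinder failed, Lower ABS modulator is inoperative, Standby proportioning valve is down, Wheel cylinder faulted}; {#2 bleed valve failed, A booster malfunctions, Aft caliper fails, Brake line failed, Forward master cylinder failed, Lower ABS modulator is inoperative, Standby proportioning valve is down}.

3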